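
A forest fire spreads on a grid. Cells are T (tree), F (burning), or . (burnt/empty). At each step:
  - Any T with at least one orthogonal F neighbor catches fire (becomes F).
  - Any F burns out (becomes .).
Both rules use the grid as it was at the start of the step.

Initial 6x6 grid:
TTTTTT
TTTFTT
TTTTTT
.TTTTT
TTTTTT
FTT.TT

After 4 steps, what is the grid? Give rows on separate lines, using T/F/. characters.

Step 1: 6 trees catch fire, 2 burn out
  TTTFTT
  TTF.FT
  TTTFTT
  .TTTTT
  FTTTTT
  .FT.TT
Step 2: 9 trees catch fire, 6 burn out
  TTF.FT
  TF...F
  TTF.FT
  .TTFTT
  .FTTTT
  ..F.TT
Step 3: 10 trees catch fire, 9 burn out
  TF...F
  F.....
  TF...F
  .FF.FT
  ..FFTT
  ....TT
Step 4: 4 trees catch fire, 10 burn out
  F.....
  ......
  F.....
  .....F
  ....FT
  ....TT

F.....
......
F.....
.....F
....FT
....TT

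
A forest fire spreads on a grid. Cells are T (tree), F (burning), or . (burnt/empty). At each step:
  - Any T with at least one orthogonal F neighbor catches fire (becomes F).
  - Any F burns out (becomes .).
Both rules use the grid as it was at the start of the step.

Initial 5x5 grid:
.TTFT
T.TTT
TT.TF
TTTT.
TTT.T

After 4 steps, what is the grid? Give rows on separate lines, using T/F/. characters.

Step 1: 5 trees catch fire, 2 burn out
  .TF.F
  T.TFF
  TT.F.
  TTTT.
  TTT.T
Step 2: 3 trees catch fire, 5 burn out
  .F...
  T.F..
  TT...
  TTTF.
  TTT.T
Step 3: 1 trees catch fire, 3 burn out
  .....
  T....
  TT...
  TTF..
  TTT.T
Step 4: 2 trees catch fire, 1 burn out
  .....
  T....
  TT...
  TF...
  TTF.T

.....
T....
TT...
TF...
TTF.T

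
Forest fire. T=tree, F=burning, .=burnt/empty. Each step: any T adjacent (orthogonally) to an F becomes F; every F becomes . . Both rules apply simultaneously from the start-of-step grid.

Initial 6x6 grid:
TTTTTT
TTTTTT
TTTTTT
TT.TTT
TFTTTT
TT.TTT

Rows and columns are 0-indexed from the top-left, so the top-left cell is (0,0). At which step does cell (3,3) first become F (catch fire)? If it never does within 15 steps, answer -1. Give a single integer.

Step 1: cell (3,3)='T' (+4 fires, +1 burnt)
Step 2: cell (3,3)='T' (+4 fires, +4 burnt)
Step 3: cell (3,3)='F' (+6 fires, +4 burnt)
  -> target ignites at step 3
Step 4: cell (3,3)='.' (+7 fires, +6 burnt)
Step 5: cell (3,3)='.' (+6 fires, +7 burnt)
Step 6: cell (3,3)='.' (+3 fires, +6 burnt)
Step 7: cell (3,3)='.' (+2 fires, +3 burnt)
Step 8: cell (3,3)='.' (+1 fires, +2 burnt)
Step 9: cell (3,3)='.' (+0 fires, +1 burnt)
  fire out at step 9

3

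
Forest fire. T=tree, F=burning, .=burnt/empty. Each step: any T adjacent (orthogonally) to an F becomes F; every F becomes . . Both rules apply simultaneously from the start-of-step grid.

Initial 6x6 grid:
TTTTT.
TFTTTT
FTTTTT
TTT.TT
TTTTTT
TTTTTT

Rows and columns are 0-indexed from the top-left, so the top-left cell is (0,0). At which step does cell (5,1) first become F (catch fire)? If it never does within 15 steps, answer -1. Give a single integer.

Step 1: cell (5,1)='T' (+5 fires, +2 burnt)
Step 2: cell (5,1)='T' (+6 fires, +5 burnt)
Step 3: cell (5,1)='T' (+6 fires, +6 burnt)
Step 4: cell (5,1)='F' (+5 fires, +6 burnt)
  -> target ignites at step 4
Step 5: cell (5,1)='.' (+4 fires, +5 burnt)
Step 6: cell (5,1)='.' (+3 fires, +4 burnt)
Step 7: cell (5,1)='.' (+2 fires, +3 burnt)
Step 8: cell (5,1)='.' (+1 fires, +2 burnt)
Step 9: cell (5,1)='.' (+0 fires, +1 burnt)
  fire out at step 9

4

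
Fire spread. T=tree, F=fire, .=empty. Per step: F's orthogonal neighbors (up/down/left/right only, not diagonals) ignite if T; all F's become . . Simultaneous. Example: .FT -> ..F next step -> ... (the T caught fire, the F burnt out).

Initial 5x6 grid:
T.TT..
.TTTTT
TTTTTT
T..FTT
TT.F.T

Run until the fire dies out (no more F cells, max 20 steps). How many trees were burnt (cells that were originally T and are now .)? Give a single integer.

Answer: 19

Derivation:
Step 1: +2 fires, +2 burnt (F count now 2)
Step 2: +4 fires, +2 burnt (F count now 4)
Step 3: +6 fires, +4 burnt (F count now 6)
Step 4: +4 fires, +6 burnt (F count now 4)
Step 5: +1 fires, +4 burnt (F count now 1)
Step 6: +1 fires, +1 burnt (F count now 1)
Step 7: +1 fires, +1 burnt (F count now 1)
Step 8: +0 fires, +1 burnt (F count now 0)
Fire out after step 8
Initially T: 20, now '.': 29
Total burnt (originally-T cells now '.'): 19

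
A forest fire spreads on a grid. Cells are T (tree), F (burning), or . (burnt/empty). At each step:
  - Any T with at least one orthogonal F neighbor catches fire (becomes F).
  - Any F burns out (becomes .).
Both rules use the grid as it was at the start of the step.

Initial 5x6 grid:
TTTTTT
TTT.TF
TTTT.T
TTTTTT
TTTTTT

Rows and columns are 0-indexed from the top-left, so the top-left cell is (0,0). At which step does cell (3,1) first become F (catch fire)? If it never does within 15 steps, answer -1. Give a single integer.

Step 1: cell (3,1)='T' (+3 fires, +1 burnt)
Step 2: cell (3,1)='T' (+2 fires, +3 burnt)
Step 3: cell (3,1)='T' (+3 fires, +2 burnt)
Step 4: cell (3,1)='T' (+3 fires, +3 burnt)
Step 5: cell (3,1)='T' (+5 fires, +3 burnt)
Step 6: cell (3,1)='F' (+5 fires, +5 burnt)
  -> target ignites at step 6
Step 7: cell (3,1)='.' (+4 fires, +5 burnt)
Step 8: cell (3,1)='.' (+2 fires, +4 burnt)
Step 9: cell (3,1)='.' (+0 fires, +2 burnt)
  fire out at step 9

6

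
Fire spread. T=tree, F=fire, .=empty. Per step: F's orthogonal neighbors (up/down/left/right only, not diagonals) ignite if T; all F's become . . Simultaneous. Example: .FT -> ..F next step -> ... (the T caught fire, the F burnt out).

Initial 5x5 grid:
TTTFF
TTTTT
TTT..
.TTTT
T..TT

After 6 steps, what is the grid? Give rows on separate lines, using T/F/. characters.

Step 1: 3 trees catch fire, 2 burn out
  TTF..
  TTTFF
  TTT..
  .TTTT
  T..TT
Step 2: 2 trees catch fire, 3 burn out
  TF...
  TTF..
  TTT..
  .TTTT
  T..TT
Step 3: 3 trees catch fire, 2 burn out
  F....
  TF...
  TTF..
  .TTTT
  T..TT
Step 4: 3 trees catch fire, 3 burn out
  .....
  F....
  TF...
  .TFTT
  T..TT
Step 5: 3 trees catch fire, 3 burn out
  .....
  .....
  F....
  .F.FT
  T..TT
Step 6: 2 trees catch fire, 3 burn out
  .....
  .....
  .....
  ....F
  T..FT

.....
.....
.....
....F
T..FT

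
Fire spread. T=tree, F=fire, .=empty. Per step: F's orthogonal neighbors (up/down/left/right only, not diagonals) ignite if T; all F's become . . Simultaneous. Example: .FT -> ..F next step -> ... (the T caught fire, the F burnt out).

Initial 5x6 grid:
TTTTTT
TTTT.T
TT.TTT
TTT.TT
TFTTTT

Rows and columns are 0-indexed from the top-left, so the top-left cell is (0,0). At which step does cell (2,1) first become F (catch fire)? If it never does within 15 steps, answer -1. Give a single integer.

Step 1: cell (2,1)='T' (+3 fires, +1 burnt)
Step 2: cell (2,1)='F' (+4 fires, +3 burnt)
  -> target ignites at step 2
Step 3: cell (2,1)='.' (+3 fires, +4 burnt)
Step 4: cell (2,1)='.' (+5 fires, +3 burnt)
Step 5: cell (2,1)='.' (+5 fires, +5 burnt)
Step 6: cell (2,1)='.' (+3 fires, +5 burnt)
Step 7: cell (2,1)='.' (+2 fires, +3 burnt)
Step 8: cell (2,1)='.' (+1 fires, +2 burnt)
Step 9: cell (2,1)='.' (+0 fires, +1 burnt)
  fire out at step 9

2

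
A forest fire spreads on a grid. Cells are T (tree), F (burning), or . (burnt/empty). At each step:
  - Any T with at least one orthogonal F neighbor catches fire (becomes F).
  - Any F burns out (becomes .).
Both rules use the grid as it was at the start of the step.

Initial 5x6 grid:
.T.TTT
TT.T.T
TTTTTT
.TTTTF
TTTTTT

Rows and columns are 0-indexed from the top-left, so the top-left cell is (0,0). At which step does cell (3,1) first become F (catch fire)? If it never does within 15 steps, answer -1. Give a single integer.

Step 1: cell (3,1)='T' (+3 fires, +1 burnt)
Step 2: cell (3,1)='T' (+4 fires, +3 burnt)
Step 3: cell (3,1)='T' (+4 fires, +4 burnt)
Step 4: cell (3,1)='F' (+5 fires, +4 burnt)
  -> target ignites at step 4
Step 5: cell (3,1)='.' (+3 fires, +5 burnt)
Step 6: cell (3,1)='.' (+3 fires, +3 burnt)
Step 7: cell (3,1)='.' (+2 fires, +3 burnt)
Step 8: cell (3,1)='.' (+0 fires, +2 burnt)
  fire out at step 8

4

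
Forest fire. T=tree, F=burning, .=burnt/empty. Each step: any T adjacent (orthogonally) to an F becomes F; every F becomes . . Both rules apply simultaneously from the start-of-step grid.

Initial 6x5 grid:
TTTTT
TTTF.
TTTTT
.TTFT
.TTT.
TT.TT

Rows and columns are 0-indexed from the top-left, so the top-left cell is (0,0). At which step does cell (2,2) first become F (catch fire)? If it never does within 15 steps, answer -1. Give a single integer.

Step 1: cell (2,2)='T' (+6 fires, +2 burnt)
Step 2: cell (2,2)='F' (+8 fires, +6 burnt)
  -> target ignites at step 2
Step 3: cell (2,2)='.' (+5 fires, +8 burnt)
Step 4: cell (2,2)='.' (+3 fires, +5 burnt)
Step 5: cell (2,2)='.' (+1 fires, +3 burnt)
Step 6: cell (2,2)='.' (+0 fires, +1 burnt)
  fire out at step 6

2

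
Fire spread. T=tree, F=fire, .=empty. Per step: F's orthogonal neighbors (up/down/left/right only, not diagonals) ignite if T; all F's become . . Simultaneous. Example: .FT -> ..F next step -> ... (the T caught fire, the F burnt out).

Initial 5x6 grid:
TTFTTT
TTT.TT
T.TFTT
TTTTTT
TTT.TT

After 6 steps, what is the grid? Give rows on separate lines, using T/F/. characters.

Step 1: 6 trees catch fire, 2 burn out
  TF.FTT
  TTF.TT
  T.F.FT
  TTTFTT
  TTT.TT
Step 2: 7 trees catch fire, 6 burn out
  F...FT
  TF..FT
  T....F
  TTF.FT
  TTT.TT
Step 3: 7 trees catch fire, 7 burn out
  .....F
  F....F
  T.....
  TF...F
  TTF.FT
Step 4: 4 trees catch fire, 7 burn out
  ......
  ......
  F.....
  F.....
  TF...F
Step 5: 1 trees catch fire, 4 burn out
  ......
  ......
  ......
  ......
  F.....
Step 6: 0 trees catch fire, 1 burn out
  ......
  ......
  ......
  ......
  ......

......
......
......
......
......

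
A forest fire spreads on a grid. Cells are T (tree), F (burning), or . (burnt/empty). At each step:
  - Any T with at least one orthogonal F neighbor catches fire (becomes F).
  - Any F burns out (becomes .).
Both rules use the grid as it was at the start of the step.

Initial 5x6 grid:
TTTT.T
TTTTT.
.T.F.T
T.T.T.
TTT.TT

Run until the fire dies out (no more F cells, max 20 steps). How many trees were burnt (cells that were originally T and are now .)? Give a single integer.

Step 1: +1 fires, +1 burnt (F count now 1)
Step 2: +3 fires, +1 burnt (F count now 3)
Step 3: +2 fires, +3 burnt (F count now 2)
Step 4: +3 fires, +2 burnt (F count now 3)
Step 5: +1 fires, +3 burnt (F count now 1)
Step 6: +0 fires, +1 burnt (F count now 0)
Fire out after step 6
Initially T: 20, now '.': 20
Total burnt (originally-T cells now '.'): 10

Answer: 10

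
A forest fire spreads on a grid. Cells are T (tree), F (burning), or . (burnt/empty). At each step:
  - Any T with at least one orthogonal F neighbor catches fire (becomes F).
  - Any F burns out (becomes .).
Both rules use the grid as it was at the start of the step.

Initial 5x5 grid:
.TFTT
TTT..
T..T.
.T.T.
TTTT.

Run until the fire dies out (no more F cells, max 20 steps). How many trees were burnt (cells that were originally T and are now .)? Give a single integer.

Answer: 7

Derivation:
Step 1: +3 fires, +1 burnt (F count now 3)
Step 2: +2 fires, +3 burnt (F count now 2)
Step 3: +1 fires, +2 burnt (F count now 1)
Step 4: +1 fires, +1 burnt (F count now 1)
Step 5: +0 fires, +1 burnt (F count now 0)
Fire out after step 5
Initially T: 14, now '.': 18
Total burnt (originally-T cells now '.'): 7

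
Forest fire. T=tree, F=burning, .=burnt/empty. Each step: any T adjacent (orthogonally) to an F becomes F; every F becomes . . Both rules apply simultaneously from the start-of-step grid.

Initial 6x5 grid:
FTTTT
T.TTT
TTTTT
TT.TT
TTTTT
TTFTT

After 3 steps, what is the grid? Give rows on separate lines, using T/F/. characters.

Step 1: 5 trees catch fire, 2 burn out
  .FTTT
  F.TTT
  TTTTT
  TT.TT
  TTFTT
  TF.FT
Step 2: 6 trees catch fire, 5 burn out
  ..FTT
  ..TTT
  FTTTT
  TT.TT
  TF.FT
  F...F
Step 3: 8 trees catch fire, 6 burn out
  ...FT
  ..FTT
  .FTTT
  FF.FT
  F...F
  .....

...FT
..FTT
.FTTT
FF.FT
F...F
.....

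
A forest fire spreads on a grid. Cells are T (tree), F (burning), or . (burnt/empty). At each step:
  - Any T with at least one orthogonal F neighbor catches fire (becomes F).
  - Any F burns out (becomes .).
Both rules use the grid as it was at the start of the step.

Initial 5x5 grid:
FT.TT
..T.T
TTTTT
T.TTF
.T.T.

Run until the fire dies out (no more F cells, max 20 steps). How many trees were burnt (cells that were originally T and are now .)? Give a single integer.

Answer: 14

Derivation:
Step 1: +3 fires, +2 burnt (F count now 3)
Step 2: +4 fires, +3 burnt (F count now 4)
Step 3: +2 fires, +4 burnt (F count now 2)
Step 4: +3 fires, +2 burnt (F count now 3)
Step 5: +1 fires, +3 burnt (F count now 1)
Step 6: +1 fires, +1 burnt (F count now 1)
Step 7: +0 fires, +1 burnt (F count now 0)
Fire out after step 7
Initially T: 15, now '.': 24
Total burnt (originally-T cells now '.'): 14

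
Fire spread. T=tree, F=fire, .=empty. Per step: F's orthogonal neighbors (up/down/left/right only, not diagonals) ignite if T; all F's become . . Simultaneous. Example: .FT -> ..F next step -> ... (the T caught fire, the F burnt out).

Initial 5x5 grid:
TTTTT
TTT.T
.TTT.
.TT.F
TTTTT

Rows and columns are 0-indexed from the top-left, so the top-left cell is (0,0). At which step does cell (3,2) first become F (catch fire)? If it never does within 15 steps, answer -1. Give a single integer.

Step 1: cell (3,2)='T' (+1 fires, +1 burnt)
Step 2: cell (3,2)='T' (+1 fires, +1 burnt)
Step 3: cell (3,2)='T' (+1 fires, +1 burnt)
Step 4: cell (3,2)='F' (+2 fires, +1 burnt)
  -> target ignites at step 4
Step 5: cell (3,2)='.' (+3 fires, +2 burnt)
Step 6: cell (3,2)='.' (+3 fires, +3 burnt)
Step 7: cell (3,2)='.' (+2 fires, +3 burnt)
Step 8: cell (3,2)='.' (+3 fires, +2 burnt)
Step 9: cell (3,2)='.' (+2 fires, +3 burnt)
Step 10: cell (3,2)='.' (+1 fires, +2 burnt)
Step 11: cell (3,2)='.' (+0 fires, +1 burnt)
  fire out at step 11

4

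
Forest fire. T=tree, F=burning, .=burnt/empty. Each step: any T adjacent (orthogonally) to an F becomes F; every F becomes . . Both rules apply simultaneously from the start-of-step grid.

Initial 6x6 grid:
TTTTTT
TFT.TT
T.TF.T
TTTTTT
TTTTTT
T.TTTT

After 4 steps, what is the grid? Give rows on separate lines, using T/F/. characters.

Step 1: 5 trees catch fire, 2 burn out
  TFTTTT
  F.F.TT
  T.F..T
  TTTFTT
  TTTTTT
  T.TTTT
Step 2: 6 trees catch fire, 5 burn out
  F.FTTT
  ....TT
  F....T
  TTF.FT
  TTTFTT
  T.TTTT
Step 3: 7 trees catch fire, 6 burn out
  ...FTT
  ....TT
  .....T
  FF...F
  TTF.FT
  T.TFTT
Step 4: 7 trees catch fire, 7 burn out
  ....FT
  ....TT
  .....F
  ......
  FF...F
  T.F.FT

....FT
....TT
.....F
......
FF...F
T.F.FT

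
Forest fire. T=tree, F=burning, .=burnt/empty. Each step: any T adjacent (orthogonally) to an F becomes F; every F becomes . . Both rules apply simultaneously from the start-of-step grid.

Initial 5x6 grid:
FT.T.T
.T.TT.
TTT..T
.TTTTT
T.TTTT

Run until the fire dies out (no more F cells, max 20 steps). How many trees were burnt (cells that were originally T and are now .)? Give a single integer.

Step 1: +1 fires, +1 burnt (F count now 1)
Step 2: +1 fires, +1 burnt (F count now 1)
Step 3: +1 fires, +1 burnt (F count now 1)
Step 4: +3 fires, +1 burnt (F count now 3)
Step 5: +1 fires, +3 burnt (F count now 1)
Step 6: +2 fires, +1 burnt (F count now 2)
Step 7: +2 fires, +2 burnt (F count now 2)
Step 8: +2 fires, +2 burnt (F count now 2)
Step 9: +2 fires, +2 burnt (F count now 2)
Step 10: +0 fires, +2 burnt (F count now 0)
Fire out after step 10
Initially T: 20, now '.': 25
Total burnt (originally-T cells now '.'): 15

Answer: 15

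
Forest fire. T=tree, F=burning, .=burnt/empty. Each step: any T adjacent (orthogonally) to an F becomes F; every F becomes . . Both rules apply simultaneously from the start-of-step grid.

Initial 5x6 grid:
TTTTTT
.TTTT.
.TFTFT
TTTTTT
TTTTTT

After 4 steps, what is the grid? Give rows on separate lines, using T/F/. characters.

Step 1: 7 trees catch fire, 2 burn out
  TTTTTT
  .TFTF.
  .F.F.F
  TTFTFT
  TTTTTT
Step 2: 9 trees catch fire, 7 burn out
  TTFTFT
  .F.F..
  ......
  TF.F.F
  TTFTFT
Step 3: 7 trees catch fire, 9 burn out
  TF.F.F
  ......
  ......
  F.....
  TF.F.F
Step 4: 2 trees catch fire, 7 burn out
  F.....
  ......
  ......
  ......
  F.....

F.....
......
......
......
F.....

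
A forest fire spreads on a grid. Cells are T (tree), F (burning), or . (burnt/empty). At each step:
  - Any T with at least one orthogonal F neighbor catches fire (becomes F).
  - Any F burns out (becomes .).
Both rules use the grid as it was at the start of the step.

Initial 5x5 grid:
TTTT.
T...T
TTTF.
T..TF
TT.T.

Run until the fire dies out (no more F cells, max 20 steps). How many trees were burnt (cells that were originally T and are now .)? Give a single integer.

Step 1: +2 fires, +2 burnt (F count now 2)
Step 2: +2 fires, +2 burnt (F count now 2)
Step 3: +1 fires, +2 burnt (F count now 1)
Step 4: +2 fires, +1 burnt (F count now 2)
Step 5: +2 fires, +2 burnt (F count now 2)
Step 6: +2 fires, +2 burnt (F count now 2)
Step 7: +1 fires, +2 burnt (F count now 1)
Step 8: +1 fires, +1 burnt (F count now 1)
Step 9: +0 fires, +1 burnt (F count now 0)
Fire out after step 9
Initially T: 14, now '.': 24
Total burnt (originally-T cells now '.'): 13

Answer: 13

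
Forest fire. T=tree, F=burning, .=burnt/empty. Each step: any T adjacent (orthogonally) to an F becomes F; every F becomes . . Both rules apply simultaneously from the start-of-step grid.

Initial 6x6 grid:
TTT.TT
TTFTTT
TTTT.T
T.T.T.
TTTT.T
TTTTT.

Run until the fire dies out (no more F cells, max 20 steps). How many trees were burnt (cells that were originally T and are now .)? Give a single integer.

Step 1: +4 fires, +1 burnt (F count now 4)
Step 2: +6 fires, +4 burnt (F count now 6)
Step 3: +5 fires, +6 burnt (F count now 5)
Step 4: +6 fires, +5 burnt (F count now 6)
Step 5: +3 fires, +6 burnt (F count now 3)
Step 6: +2 fires, +3 burnt (F count now 2)
Step 7: +0 fires, +2 burnt (F count now 0)
Fire out after step 7
Initially T: 28, now '.': 34
Total burnt (originally-T cells now '.'): 26

Answer: 26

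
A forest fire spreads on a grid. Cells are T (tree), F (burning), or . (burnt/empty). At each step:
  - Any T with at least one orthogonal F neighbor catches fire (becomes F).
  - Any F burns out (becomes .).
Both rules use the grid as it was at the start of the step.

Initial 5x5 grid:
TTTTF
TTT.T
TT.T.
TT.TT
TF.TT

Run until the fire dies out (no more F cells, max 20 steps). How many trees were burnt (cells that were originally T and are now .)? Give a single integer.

Answer: 13

Derivation:
Step 1: +4 fires, +2 burnt (F count now 4)
Step 2: +3 fires, +4 burnt (F count now 3)
Step 3: +4 fires, +3 burnt (F count now 4)
Step 4: +2 fires, +4 burnt (F count now 2)
Step 5: +0 fires, +2 burnt (F count now 0)
Fire out after step 5
Initially T: 18, now '.': 20
Total burnt (originally-T cells now '.'): 13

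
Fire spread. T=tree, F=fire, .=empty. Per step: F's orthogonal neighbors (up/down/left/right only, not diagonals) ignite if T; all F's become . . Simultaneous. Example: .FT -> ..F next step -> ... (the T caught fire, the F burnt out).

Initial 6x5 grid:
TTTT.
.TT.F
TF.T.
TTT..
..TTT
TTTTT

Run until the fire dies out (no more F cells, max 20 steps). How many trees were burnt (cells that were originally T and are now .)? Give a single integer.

Answer: 18

Derivation:
Step 1: +3 fires, +2 burnt (F count now 3)
Step 2: +4 fires, +3 burnt (F count now 4)
Step 3: +3 fires, +4 burnt (F count now 3)
Step 4: +3 fires, +3 burnt (F count now 3)
Step 5: +3 fires, +3 burnt (F count now 3)
Step 6: +2 fires, +3 burnt (F count now 2)
Step 7: +0 fires, +2 burnt (F count now 0)
Fire out after step 7
Initially T: 19, now '.': 29
Total burnt (originally-T cells now '.'): 18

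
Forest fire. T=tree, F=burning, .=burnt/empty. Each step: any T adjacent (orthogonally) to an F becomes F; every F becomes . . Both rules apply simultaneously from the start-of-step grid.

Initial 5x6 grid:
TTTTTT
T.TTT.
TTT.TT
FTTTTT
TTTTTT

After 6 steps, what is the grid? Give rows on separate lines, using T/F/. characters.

Step 1: 3 trees catch fire, 1 burn out
  TTTTTT
  T.TTT.
  FTT.TT
  .FTTTT
  FTTTTT
Step 2: 4 trees catch fire, 3 burn out
  TTTTTT
  F.TTT.
  .FT.TT
  ..FTTT
  .FTTTT
Step 3: 4 trees catch fire, 4 burn out
  FTTTTT
  ..TTT.
  ..F.TT
  ...FTT
  ..FTTT
Step 4: 4 trees catch fire, 4 burn out
  .FTTTT
  ..FTT.
  ....TT
  ....FT
  ...FTT
Step 5: 5 trees catch fire, 4 burn out
  ..FTTT
  ...FT.
  ....FT
  .....F
  ....FT
Step 6: 4 trees catch fire, 5 burn out
  ...FTT
  ....F.
  .....F
  ......
  .....F

...FTT
....F.
.....F
......
.....F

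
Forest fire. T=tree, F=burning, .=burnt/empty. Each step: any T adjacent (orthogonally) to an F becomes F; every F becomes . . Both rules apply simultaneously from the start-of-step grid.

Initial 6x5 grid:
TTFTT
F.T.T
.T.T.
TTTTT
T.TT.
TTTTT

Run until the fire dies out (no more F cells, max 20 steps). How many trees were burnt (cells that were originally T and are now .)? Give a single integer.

Step 1: +4 fires, +2 burnt (F count now 4)
Step 2: +1 fires, +4 burnt (F count now 1)
Step 3: +1 fires, +1 burnt (F count now 1)
Step 4: +0 fires, +1 burnt (F count now 0)
Fire out after step 4
Initially T: 21, now '.': 15
Total burnt (originally-T cells now '.'): 6

Answer: 6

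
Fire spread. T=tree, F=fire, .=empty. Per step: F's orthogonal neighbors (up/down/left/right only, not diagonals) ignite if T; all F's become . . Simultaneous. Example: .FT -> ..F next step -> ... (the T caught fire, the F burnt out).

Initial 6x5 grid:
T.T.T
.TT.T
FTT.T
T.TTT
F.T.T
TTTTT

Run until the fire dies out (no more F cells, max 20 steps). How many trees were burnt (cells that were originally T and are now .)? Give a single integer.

Step 1: +3 fires, +2 burnt (F count now 3)
Step 2: +3 fires, +3 burnt (F count now 3)
Step 3: +3 fires, +3 burnt (F count now 3)
Step 4: +4 fires, +3 burnt (F count now 4)
Step 5: +2 fires, +4 burnt (F count now 2)
Step 6: +2 fires, +2 burnt (F count now 2)
Step 7: +1 fires, +2 burnt (F count now 1)
Step 8: +1 fires, +1 burnt (F count now 1)
Step 9: +0 fires, +1 burnt (F count now 0)
Fire out after step 9
Initially T: 20, now '.': 29
Total burnt (originally-T cells now '.'): 19

Answer: 19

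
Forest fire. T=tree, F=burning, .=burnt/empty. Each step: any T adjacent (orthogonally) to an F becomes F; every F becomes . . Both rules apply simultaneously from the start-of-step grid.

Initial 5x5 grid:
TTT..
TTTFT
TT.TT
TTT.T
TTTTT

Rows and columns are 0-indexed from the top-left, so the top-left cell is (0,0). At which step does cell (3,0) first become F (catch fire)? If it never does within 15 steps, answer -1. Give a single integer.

Step 1: cell (3,0)='T' (+3 fires, +1 burnt)
Step 2: cell (3,0)='T' (+3 fires, +3 burnt)
Step 3: cell (3,0)='T' (+4 fires, +3 burnt)
Step 4: cell (3,0)='T' (+4 fires, +4 burnt)
Step 5: cell (3,0)='F' (+4 fires, +4 burnt)
  -> target ignites at step 5
Step 6: cell (3,0)='.' (+2 fires, +4 burnt)
Step 7: cell (3,0)='.' (+0 fires, +2 burnt)
  fire out at step 7

5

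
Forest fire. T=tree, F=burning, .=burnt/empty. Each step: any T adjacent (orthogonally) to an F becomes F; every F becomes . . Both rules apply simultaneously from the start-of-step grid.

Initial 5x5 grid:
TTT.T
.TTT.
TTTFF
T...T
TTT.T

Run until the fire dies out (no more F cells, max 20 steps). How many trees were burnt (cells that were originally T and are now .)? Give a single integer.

Step 1: +3 fires, +2 burnt (F count now 3)
Step 2: +3 fires, +3 burnt (F count now 3)
Step 3: +3 fires, +3 burnt (F count now 3)
Step 4: +2 fires, +3 burnt (F count now 2)
Step 5: +2 fires, +2 burnt (F count now 2)
Step 6: +1 fires, +2 burnt (F count now 1)
Step 7: +1 fires, +1 burnt (F count now 1)
Step 8: +0 fires, +1 burnt (F count now 0)
Fire out after step 8
Initially T: 16, now '.': 24
Total burnt (originally-T cells now '.'): 15

Answer: 15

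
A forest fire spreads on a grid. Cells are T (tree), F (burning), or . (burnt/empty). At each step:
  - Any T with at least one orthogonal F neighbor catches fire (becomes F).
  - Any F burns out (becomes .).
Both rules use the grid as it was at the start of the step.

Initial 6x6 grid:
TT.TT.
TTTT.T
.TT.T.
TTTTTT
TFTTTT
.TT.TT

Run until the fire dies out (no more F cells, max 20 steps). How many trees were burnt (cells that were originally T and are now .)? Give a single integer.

Step 1: +4 fires, +1 burnt (F count now 4)
Step 2: +5 fires, +4 burnt (F count now 5)
Step 3: +4 fires, +5 burnt (F count now 4)
Step 4: +6 fires, +4 burnt (F count now 6)
Step 5: +5 fires, +6 burnt (F count now 5)
Step 6: +1 fires, +5 burnt (F count now 1)
Step 7: +1 fires, +1 burnt (F count now 1)
Step 8: +0 fires, +1 burnt (F count now 0)
Fire out after step 8
Initially T: 27, now '.': 35
Total burnt (originally-T cells now '.'): 26

Answer: 26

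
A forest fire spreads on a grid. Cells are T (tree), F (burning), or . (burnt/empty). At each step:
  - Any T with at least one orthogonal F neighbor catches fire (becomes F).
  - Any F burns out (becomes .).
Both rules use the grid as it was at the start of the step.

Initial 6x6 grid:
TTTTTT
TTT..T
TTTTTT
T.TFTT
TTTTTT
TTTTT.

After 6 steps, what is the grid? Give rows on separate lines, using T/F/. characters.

Step 1: 4 trees catch fire, 1 burn out
  TTTTTT
  TTT..T
  TTTFTT
  T.F.FT
  TTTFTT
  TTTTT.
Step 2: 6 trees catch fire, 4 burn out
  TTTTTT
  TTT..T
  TTF.FT
  T....F
  TTF.FT
  TTTFT.
Step 3: 7 trees catch fire, 6 burn out
  TTTTTT
  TTF..T
  TF...F
  T.....
  TF...F
  TTF.F.
Step 4: 6 trees catch fire, 7 burn out
  TTFTTT
  TF...F
  F.....
  T.....
  F.....
  TF....
Step 5: 6 trees catch fire, 6 burn out
  TF.FTF
  F.....
  ......
  F.....
  ......
  F.....
Step 6: 2 trees catch fire, 6 burn out
  F...F.
  ......
  ......
  ......
  ......
  ......

F...F.
......
......
......
......
......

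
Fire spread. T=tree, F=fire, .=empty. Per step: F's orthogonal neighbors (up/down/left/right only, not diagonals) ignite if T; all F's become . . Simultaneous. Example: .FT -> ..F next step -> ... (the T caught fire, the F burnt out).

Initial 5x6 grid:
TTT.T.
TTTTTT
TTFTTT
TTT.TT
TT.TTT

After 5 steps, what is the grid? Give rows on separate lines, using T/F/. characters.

Step 1: 4 trees catch fire, 1 burn out
  TTT.T.
  TTFTTT
  TF.FTT
  TTF.TT
  TT.TTT
Step 2: 6 trees catch fire, 4 burn out
  TTF.T.
  TF.FTT
  F...FT
  TF..TT
  TT.TTT
Step 3: 7 trees catch fire, 6 burn out
  TF..T.
  F...FT
  .....F
  F...FT
  TF.TTT
Step 4: 6 trees catch fire, 7 burn out
  F...F.
  .....F
  ......
  .....F
  F..TFT
Step 5: 2 trees catch fire, 6 burn out
  ......
  ......
  ......
  ......
  ...F.F

......
......
......
......
...F.F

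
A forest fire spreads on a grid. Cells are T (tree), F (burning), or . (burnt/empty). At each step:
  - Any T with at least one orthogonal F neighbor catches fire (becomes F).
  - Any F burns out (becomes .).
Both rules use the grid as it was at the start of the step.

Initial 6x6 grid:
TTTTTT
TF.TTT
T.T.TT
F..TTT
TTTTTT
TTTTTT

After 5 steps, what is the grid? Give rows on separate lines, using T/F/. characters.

Step 1: 4 trees catch fire, 2 burn out
  TFTTTT
  F..TTT
  F.T.TT
  ...TTT
  FTTTTT
  TTTTTT
Step 2: 4 trees catch fire, 4 burn out
  F.FTTT
  ...TTT
  ..T.TT
  ...TTT
  .FTTTT
  FTTTTT
Step 3: 3 trees catch fire, 4 burn out
  ...FTT
  ...TTT
  ..T.TT
  ...TTT
  ..FTTT
  .FTTTT
Step 4: 4 trees catch fire, 3 burn out
  ....FT
  ...FTT
  ..T.TT
  ...TTT
  ...FTT
  ..FTTT
Step 5: 5 trees catch fire, 4 burn out
  .....F
  ....FT
  ..T.TT
  ...FTT
  ....FT
  ...FTT

.....F
....FT
..T.TT
...FTT
....FT
...FTT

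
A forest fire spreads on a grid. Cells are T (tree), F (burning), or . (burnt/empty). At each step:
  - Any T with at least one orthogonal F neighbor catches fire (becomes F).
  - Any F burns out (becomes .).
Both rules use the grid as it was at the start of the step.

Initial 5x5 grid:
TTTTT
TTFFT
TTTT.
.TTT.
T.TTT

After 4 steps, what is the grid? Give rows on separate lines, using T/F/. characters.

Step 1: 6 trees catch fire, 2 burn out
  TTFFT
  TF..F
  TTFF.
  .TTT.
  T.TTT
Step 2: 6 trees catch fire, 6 burn out
  TF..F
  F....
  TF...
  .TFF.
  T.TTT
Step 3: 5 trees catch fire, 6 burn out
  F....
  .....
  F....
  .F...
  T.FFT
Step 4: 1 trees catch fire, 5 burn out
  .....
  .....
  .....
  .....
  T...F

.....
.....
.....
.....
T...F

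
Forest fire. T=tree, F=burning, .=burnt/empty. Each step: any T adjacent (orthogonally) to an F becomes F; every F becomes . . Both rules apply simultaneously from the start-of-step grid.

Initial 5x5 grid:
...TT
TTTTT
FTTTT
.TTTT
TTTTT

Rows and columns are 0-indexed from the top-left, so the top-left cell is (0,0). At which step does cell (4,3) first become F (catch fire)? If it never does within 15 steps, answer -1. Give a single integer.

Step 1: cell (4,3)='T' (+2 fires, +1 burnt)
Step 2: cell (4,3)='T' (+3 fires, +2 burnt)
Step 3: cell (4,3)='T' (+4 fires, +3 burnt)
Step 4: cell (4,3)='T' (+5 fires, +4 burnt)
Step 5: cell (4,3)='F' (+4 fires, +5 burnt)
  -> target ignites at step 5
Step 6: cell (4,3)='.' (+2 fires, +4 burnt)
Step 7: cell (4,3)='.' (+0 fires, +2 burnt)
  fire out at step 7

5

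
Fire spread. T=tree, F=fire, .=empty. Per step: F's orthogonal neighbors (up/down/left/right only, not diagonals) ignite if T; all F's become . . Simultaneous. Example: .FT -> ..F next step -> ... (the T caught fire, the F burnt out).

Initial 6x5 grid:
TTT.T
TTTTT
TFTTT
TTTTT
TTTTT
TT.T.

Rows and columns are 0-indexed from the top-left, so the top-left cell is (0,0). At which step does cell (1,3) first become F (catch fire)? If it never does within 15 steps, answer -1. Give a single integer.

Step 1: cell (1,3)='T' (+4 fires, +1 burnt)
Step 2: cell (1,3)='T' (+7 fires, +4 burnt)
Step 3: cell (1,3)='F' (+8 fires, +7 burnt)
  -> target ignites at step 3
Step 4: cell (1,3)='.' (+4 fires, +8 burnt)
Step 5: cell (1,3)='.' (+3 fires, +4 burnt)
Step 6: cell (1,3)='.' (+0 fires, +3 burnt)
  fire out at step 6

3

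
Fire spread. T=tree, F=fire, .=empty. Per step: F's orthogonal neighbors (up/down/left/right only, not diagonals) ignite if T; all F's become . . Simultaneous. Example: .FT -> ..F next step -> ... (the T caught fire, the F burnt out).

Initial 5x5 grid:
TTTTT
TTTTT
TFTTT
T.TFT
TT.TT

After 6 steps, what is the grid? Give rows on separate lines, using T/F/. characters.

Step 1: 7 trees catch fire, 2 burn out
  TTTTT
  TFTTT
  F.FFT
  T.F.F
  TT.FT
Step 2: 7 trees catch fire, 7 burn out
  TFTTT
  F.FFT
  ....F
  F....
  TT..F
Step 3: 5 trees catch fire, 7 burn out
  F.FFT
  ....F
  .....
  .....
  FT...
Step 4: 2 trees catch fire, 5 burn out
  ....F
  .....
  .....
  .....
  .F...
Step 5: 0 trees catch fire, 2 burn out
  .....
  .....
  .....
  .....
  .....
Step 6: 0 trees catch fire, 0 burn out
  .....
  .....
  .....
  .....
  .....

.....
.....
.....
.....
.....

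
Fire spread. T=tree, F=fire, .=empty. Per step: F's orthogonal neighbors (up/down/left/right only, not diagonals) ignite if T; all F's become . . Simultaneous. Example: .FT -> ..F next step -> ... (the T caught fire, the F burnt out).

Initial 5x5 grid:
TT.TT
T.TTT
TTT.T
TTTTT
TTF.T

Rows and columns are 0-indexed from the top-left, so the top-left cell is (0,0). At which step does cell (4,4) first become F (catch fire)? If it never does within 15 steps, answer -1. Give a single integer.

Step 1: cell (4,4)='T' (+2 fires, +1 burnt)
Step 2: cell (4,4)='T' (+4 fires, +2 burnt)
Step 3: cell (4,4)='T' (+4 fires, +4 burnt)
Step 4: cell (4,4)='F' (+4 fires, +4 burnt)
  -> target ignites at step 4
Step 5: cell (4,4)='.' (+3 fires, +4 burnt)
Step 6: cell (4,4)='.' (+2 fires, +3 burnt)
Step 7: cell (4,4)='.' (+1 fires, +2 burnt)
Step 8: cell (4,4)='.' (+0 fires, +1 burnt)
  fire out at step 8

4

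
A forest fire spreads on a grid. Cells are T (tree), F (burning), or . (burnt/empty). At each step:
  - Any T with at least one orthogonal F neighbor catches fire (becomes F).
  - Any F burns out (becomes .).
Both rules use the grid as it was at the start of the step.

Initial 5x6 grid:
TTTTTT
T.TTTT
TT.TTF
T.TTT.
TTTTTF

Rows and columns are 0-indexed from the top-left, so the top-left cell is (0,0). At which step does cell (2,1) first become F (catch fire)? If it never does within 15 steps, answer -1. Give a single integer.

Step 1: cell (2,1)='T' (+3 fires, +2 burnt)
Step 2: cell (2,1)='T' (+5 fires, +3 burnt)
Step 3: cell (2,1)='T' (+4 fires, +5 burnt)
Step 4: cell (2,1)='T' (+4 fires, +4 burnt)
Step 5: cell (2,1)='T' (+2 fires, +4 burnt)
Step 6: cell (2,1)='T' (+2 fires, +2 burnt)
Step 7: cell (2,1)='T' (+2 fires, +2 burnt)
Step 8: cell (2,1)='F' (+2 fires, +2 burnt)
  -> target ignites at step 8
Step 9: cell (2,1)='.' (+0 fires, +2 burnt)
  fire out at step 9

8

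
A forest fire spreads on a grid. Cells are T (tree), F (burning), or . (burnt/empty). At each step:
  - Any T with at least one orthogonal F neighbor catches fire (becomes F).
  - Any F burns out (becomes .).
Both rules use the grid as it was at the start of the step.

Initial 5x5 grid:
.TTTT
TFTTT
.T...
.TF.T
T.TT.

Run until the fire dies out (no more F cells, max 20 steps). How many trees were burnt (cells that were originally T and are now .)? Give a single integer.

Answer: 12

Derivation:
Step 1: +6 fires, +2 burnt (F count now 6)
Step 2: +3 fires, +6 burnt (F count now 3)
Step 3: +2 fires, +3 burnt (F count now 2)
Step 4: +1 fires, +2 burnt (F count now 1)
Step 5: +0 fires, +1 burnt (F count now 0)
Fire out after step 5
Initially T: 14, now '.': 23
Total burnt (originally-T cells now '.'): 12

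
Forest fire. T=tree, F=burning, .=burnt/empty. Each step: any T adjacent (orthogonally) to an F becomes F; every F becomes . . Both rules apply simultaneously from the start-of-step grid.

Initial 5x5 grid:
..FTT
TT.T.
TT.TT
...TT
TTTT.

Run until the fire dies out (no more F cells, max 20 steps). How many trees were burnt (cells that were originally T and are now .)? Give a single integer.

Step 1: +1 fires, +1 burnt (F count now 1)
Step 2: +2 fires, +1 burnt (F count now 2)
Step 3: +1 fires, +2 burnt (F count now 1)
Step 4: +2 fires, +1 burnt (F count now 2)
Step 5: +2 fires, +2 burnt (F count now 2)
Step 6: +1 fires, +2 burnt (F count now 1)
Step 7: +1 fires, +1 burnt (F count now 1)
Step 8: +1 fires, +1 burnt (F count now 1)
Step 9: +0 fires, +1 burnt (F count now 0)
Fire out after step 9
Initially T: 15, now '.': 21
Total burnt (originally-T cells now '.'): 11

Answer: 11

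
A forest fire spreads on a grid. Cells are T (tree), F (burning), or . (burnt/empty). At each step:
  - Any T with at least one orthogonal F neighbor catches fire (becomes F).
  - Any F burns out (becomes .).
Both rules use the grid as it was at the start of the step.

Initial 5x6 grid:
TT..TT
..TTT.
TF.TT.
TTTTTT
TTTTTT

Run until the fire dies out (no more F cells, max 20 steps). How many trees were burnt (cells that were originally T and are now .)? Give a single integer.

Step 1: +2 fires, +1 burnt (F count now 2)
Step 2: +3 fires, +2 burnt (F count now 3)
Step 3: +3 fires, +3 burnt (F count now 3)
Step 4: +3 fires, +3 burnt (F count now 3)
Step 5: +4 fires, +3 burnt (F count now 4)
Step 6: +3 fires, +4 burnt (F count now 3)
Step 7: +1 fires, +3 burnt (F count now 1)
Step 8: +1 fires, +1 burnt (F count now 1)
Step 9: +0 fires, +1 burnt (F count now 0)
Fire out after step 9
Initially T: 22, now '.': 28
Total burnt (originally-T cells now '.'): 20

Answer: 20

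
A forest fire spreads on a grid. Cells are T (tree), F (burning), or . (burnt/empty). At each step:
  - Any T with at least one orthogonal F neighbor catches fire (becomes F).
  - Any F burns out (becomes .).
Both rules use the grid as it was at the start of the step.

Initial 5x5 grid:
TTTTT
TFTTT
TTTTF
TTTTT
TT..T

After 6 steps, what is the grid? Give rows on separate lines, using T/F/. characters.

Step 1: 7 trees catch fire, 2 burn out
  TFTTT
  F.FTF
  TFTF.
  TTTTF
  TT..T
Step 2: 9 trees catch fire, 7 burn out
  F.FTF
  ...F.
  F.F..
  TFTF.
  TT..F
Step 3: 4 trees catch fire, 9 burn out
  ...F.
  .....
  .....
  F.F..
  TF...
Step 4: 1 trees catch fire, 4 burn out
  .....
  .....
  .....
  .....
  F....
Step 5: 0 trees catch fire, 1 burn out
  .....
  .....
  .....
  .....
  .....
Step 6: 0 trees catch fire, 0 burn out
  .....
  .....
  .....
  .....
  .....

.....
.....
.....
.....
.....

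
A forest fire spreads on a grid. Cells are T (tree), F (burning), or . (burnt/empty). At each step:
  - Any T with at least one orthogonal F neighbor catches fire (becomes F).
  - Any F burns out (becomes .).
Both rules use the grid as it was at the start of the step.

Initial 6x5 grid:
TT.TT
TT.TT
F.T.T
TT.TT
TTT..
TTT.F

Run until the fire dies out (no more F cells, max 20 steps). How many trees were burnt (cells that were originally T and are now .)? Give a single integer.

Step 1: +2 fires, +2 burnt (F count now 2)
Step 2: +4 fires, +2 burnt (F count now 4)
Step 3: +3 fires, +4 burnt (F count now 3)
Step 4: +2 fires, +3 burnt (F count now 2)
Step 5: +1 fires, +2 burnt (F count now 1)
Step 6: +0 fires, +1 burnt (F count now 0)
Fire out after step 6
Initially T: 20, now '.': 22
Total burnt (originally-T cells now '.'): 12

Answer: 12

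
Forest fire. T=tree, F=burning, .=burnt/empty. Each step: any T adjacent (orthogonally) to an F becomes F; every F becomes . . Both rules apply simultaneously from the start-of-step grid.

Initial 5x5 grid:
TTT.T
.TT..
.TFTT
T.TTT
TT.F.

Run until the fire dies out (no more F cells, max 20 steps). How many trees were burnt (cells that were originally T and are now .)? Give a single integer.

Step 1: +5 fires, +2 burnt (F count now 5)
Step 2: +4 fires, +5 burnt (F count now 4)
Step 3: +1 fires, +4 burnt (F count now 1)
Step 4: +1 fires, +1 burnt (F count now 1)
Step 5: +0 fires, +1 burnt (F count now 0)
Fire out after step 5
Initially T: 15, now '.': 21
Total burnt (originally-T cells now '.'): 11

Answer: 11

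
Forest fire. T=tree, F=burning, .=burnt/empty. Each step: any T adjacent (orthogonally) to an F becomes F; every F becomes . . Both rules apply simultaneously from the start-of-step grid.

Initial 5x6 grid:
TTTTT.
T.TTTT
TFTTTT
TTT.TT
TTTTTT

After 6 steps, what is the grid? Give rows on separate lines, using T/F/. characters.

Step 1: 3 trees catch fire, 1 burn out
  TTTTT.
  T.TTTT
  F.FTTT
  TFT.TT
  TTTTTT
Step 2: 6 trees catch fire, 3 burn out
  TTTTT.
  F.FTTT
  ...FTT
  F.F.TT
  TFTTTT
Step 3: 6 trees catch fire, 6 burn out
  FTFTT.
  ...FTT
  ....FT
  ....TT
  F.FTTT
Step 4: 6 trees catch fire, 6 burn out
  .F.FT.
  ....FT
  .....F
  ....FT
  ...FTT
Step 5: 4 trees catch fire, 6 burn out
  ....F.
  .....F
  ......
  .....F
  ....FT
Step 6: 1 trees catch fire, 4 burn out
  ......
  ......
  ......
  ......
  .....F

......
......
......
......
.....F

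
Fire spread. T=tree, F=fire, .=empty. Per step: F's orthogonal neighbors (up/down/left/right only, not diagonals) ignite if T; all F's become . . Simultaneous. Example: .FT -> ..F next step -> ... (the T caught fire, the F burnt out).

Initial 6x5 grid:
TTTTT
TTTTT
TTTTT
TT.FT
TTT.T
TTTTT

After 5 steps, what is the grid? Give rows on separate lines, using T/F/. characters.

Step 1: 2 trees catch fire, 1 burn out
  TTTTT
  TTTTT
  TTTFT
  TT..F
  TTT.T
  TTTTT
Step 2: 4 trees catch fire, 2 burn out
  TTTTT
  TTTFT
  TTF.F
  TT...
  TTT.F
  TTTTT
Step 3: 5 trees catch fire, 4 burn out
  TTTFT
  TTF.F
  TF...
  TT...
  TTT..
  TTTTF
Step 4: 6 trees catch fire, 5 burn out
  TTF.F
  TF...
  F....
  TF...
  TTT..
  TTTF.
Step 5: 5 trees catch fire, 6 burn out
  TF...
  F....
  .....
  F....
  TFT..
  TTF..

TF...
F....
.....
F....
TFT..
TTF..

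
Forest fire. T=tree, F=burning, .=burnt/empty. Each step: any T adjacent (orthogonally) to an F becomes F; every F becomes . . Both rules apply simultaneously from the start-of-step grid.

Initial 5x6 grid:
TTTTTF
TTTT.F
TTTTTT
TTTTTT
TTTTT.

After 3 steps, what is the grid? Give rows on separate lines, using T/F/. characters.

Step 1: 2 trees catch fire, 2 burn out
  TTTTF.
  TTTT..
  TTTTTF
  TTTTTT
  TTTTT.
Step 2: 3 trees catch fire, 2 burn out
  TTTF..
  TTTT..
  TTTTF.
  TTTTTF
  TTTTT.
Step 3: 4 trees catch fire, 3 burn out
  TTF...
  TTTF..
  TTTF..
  TTTTF.
  TTTTT.

TTF...
TTTF..
TTTF..
TTTTF.
TTTTT.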